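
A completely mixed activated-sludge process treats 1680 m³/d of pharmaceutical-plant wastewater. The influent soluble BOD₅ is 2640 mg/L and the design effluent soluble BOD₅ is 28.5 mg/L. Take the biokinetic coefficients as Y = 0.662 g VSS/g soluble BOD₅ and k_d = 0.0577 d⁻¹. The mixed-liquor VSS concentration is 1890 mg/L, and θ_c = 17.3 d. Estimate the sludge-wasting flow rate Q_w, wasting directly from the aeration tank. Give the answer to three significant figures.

Q_w ≈ 769 m³/d

Rearranging the biomass balance for a CMAS with decay, V = Y·Q·ΔS·θ_c / [X·(1+k_d θ_c)] = 0.662 × 1680 × (2640 − 28.5) × 17.3 / [1890 × (1 + 0.0577 × 17.3)] = 5.02×10^7 / 3777 = 13305 m³.
With mixed-liquor wasting, θ_c = V/Q_w, so Q_w = V/θ_c = 13305/17.3 = 769.0 m³/d.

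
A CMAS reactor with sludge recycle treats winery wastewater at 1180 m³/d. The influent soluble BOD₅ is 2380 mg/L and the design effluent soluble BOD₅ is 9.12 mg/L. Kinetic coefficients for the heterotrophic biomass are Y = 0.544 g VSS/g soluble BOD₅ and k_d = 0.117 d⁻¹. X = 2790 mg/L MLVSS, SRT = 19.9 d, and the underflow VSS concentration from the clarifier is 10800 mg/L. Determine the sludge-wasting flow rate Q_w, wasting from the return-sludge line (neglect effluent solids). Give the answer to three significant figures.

Q_w ≈ 42.3 m³/d

Rearranging the biomass balance for a CMAS with decay, V = Y·Q·ΔS·θ_c / [X·(1+k_d θ_c)] = 0.544 × 1180 × (2380 − 9.12) × 19.9 / [2790 × (1 + 0.117 × 19.9)] = 3.03×10^7 / 9286 = 3261 m³.
Q_w = (V·X)/(θ_c X_r) = 3261 × 2790 / (19.9 × 10800) = 42.34 m³/d.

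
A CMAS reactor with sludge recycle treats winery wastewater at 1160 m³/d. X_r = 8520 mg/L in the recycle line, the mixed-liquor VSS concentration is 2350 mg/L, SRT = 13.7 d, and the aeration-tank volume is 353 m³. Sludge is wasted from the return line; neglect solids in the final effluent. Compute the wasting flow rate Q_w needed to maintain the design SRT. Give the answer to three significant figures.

Q_w ≈ 7.11 m³/d

Q_w = (V·X)/(θ_c X_r) = 353.0 × 2350 / (13.7 × 8520) = 7.107 m³/d.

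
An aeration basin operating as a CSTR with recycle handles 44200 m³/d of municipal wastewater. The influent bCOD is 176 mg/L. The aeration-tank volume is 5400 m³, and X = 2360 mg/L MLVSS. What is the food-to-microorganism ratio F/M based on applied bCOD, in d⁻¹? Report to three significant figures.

F/M = Q·S₀ / (V·X) = 44200 × 176 / (5400 × 2360) = 0.6104 g bCOD·(g VSS·d)⁻¹.

F/M ≈ 0.610 d⁻¹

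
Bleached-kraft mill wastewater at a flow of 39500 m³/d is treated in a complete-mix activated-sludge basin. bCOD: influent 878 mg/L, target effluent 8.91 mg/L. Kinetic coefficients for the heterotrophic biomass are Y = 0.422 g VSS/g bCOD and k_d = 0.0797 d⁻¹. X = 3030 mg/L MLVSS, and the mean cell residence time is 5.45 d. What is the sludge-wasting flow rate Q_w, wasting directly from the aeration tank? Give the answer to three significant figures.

From the SRT design equation V = Y Q (S₀−S) θ_c / [X (1 + k_d θ_c)] = 0.422 × 39500 × (878 − 8.91) × 5.45 / [3030 × (1 + 0.0797 × 5.45)] = 7.9×10^7 / 4346 = 18166 m³.
With mixed-liquor wasting, θ_c = V/Q_w, so Q_w = V/θ_c = 18166/5.45 = 3333 m³/d.

Q_w ≈ 3330 m³/d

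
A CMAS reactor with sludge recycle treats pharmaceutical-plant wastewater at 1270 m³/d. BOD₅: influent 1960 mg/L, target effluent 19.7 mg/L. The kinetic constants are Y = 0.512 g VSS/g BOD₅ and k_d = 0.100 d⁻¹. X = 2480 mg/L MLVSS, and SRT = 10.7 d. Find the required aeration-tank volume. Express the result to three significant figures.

From the SRT design equation V = Y Q (S₀−S) θ_c / [X (1 + k_d θ_c)] = 0.512 × 1270 × (1960 − 19.7) × 10.7 / [2480 × (1 + 0.100 × 10.7)] = 1.35×10^7 / 5134 = 2630 m³.

V ≈ 2630 m³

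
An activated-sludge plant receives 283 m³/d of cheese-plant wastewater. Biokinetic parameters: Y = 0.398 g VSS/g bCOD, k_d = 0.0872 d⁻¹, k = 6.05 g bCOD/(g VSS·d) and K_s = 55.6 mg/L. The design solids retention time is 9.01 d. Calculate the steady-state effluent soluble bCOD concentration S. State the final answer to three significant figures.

From the Monod/SRT balance for a CMAS, S = K_s·(1+k_d θ_c)/[θ_c·(Y k − k_d) − 1] = 55.6 × (1 + 0.0872 × 9.01) / [9.01 × (0.398 × 6.05 − 0.0872) − 1] = 99.28 / 19.91 = 4.987 mg/L.

S ≈ 4.99 mg/L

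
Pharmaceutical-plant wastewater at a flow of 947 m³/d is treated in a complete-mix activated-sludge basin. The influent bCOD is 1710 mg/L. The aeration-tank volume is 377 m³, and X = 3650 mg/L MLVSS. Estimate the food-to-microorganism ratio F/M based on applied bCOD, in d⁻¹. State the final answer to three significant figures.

Food-to-microorganism ratio F/M = Q S₀ / (V X) = 947 × 1710 / (377.0 × 3650) = 1.177 d⁻¹.

F/M ≈ 1.18 d⁻¹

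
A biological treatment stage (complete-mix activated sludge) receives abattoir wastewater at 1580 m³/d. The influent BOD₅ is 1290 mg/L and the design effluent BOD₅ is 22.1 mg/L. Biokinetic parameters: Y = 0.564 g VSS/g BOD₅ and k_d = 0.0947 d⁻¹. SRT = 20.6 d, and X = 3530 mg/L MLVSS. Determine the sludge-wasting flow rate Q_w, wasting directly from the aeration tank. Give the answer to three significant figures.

From the SRT design equation V = Y Q (S₀−S) θ_c / [X (1 + k_d θ_c)] = 0.564 × 1580 × (1290 − 22.1) × 20.6 / [3530 × (1 + 0.0947 × 20.6)] = 2.33×10^7 / 10416 = 2234 m³.
Wasting from the aeration tank: Q_w = V / θ_c = 2234 / 20.6 = 108.5 m³/d.

Q_w ≈ 108 m³/d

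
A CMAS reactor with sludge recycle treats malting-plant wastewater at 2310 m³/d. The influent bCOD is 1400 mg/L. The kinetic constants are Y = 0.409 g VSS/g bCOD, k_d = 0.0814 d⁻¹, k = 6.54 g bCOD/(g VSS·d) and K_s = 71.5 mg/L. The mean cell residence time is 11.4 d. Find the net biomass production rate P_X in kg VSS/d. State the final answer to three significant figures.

P_X ≈ 684 kg VSS/d

Effluent substrate depends only on kinetics and SRT: S = K_s(1 + k_d θ_c) / [θ_c(Yk − k_d) − 1] = 71.5 × (1 + 0.0814 × 11.4) / [11.4 × (0.409 × 6.54 − 0.0814) − 1] = 137.8 / 28.57 = 4.826 mg/L.
Correct the yield for decay: Y_obs = Y/(1 + k_d θ_c) = 0.409 / (1 + 0.0814 × 11.4) = 0.409 / 1.928 = 0.2121.
Substrate removed = Q·(S₀ − S) = 2310 m³/d × (1400 − 4.83) g/m³ = 3.22×10^6 g/d = 3223 kg/d.
Biomass produced: P_X = Y_obs·Q·ΔS = 0.2121 × 3223 ≈ 683.7 kg VSS/d.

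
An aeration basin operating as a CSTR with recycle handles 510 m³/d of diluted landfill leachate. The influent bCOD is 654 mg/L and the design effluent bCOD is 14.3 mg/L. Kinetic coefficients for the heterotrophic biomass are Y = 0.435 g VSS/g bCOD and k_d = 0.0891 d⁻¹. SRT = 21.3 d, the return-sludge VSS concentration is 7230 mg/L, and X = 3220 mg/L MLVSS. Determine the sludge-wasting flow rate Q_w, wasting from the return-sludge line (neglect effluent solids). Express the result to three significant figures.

Steady-state biomass mass balance: V·X·(1 + k_d·θ_c) = Y·Q·(S₀ − S)·θ_c, so V = 0.435 × 510 × (654 − 14.3) × 21.3 / [3220 × (1 + 0.0891 × 21.3)] = 3.02×10^6 / 9331 = 324.0 m³.
Q_w = (V·X)/(θ_c X_r) = 324.0 × 3220 / (21.3 × 7230) = 6.774 m³/d.

Q_w ≈ 6.77 m³/d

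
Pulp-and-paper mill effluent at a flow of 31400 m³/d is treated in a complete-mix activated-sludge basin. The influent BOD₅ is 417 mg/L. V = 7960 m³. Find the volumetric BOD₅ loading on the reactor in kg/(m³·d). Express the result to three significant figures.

L_v ≈ 1.64 kg BOD₅/(m³·d)

Volumetric loading L_v = Q·S₀ / V = 31400 × 417 g/m³ / 7960 m³ = 1645 g/(m³·d) = 1.645 kg BOD₅/(m³·d).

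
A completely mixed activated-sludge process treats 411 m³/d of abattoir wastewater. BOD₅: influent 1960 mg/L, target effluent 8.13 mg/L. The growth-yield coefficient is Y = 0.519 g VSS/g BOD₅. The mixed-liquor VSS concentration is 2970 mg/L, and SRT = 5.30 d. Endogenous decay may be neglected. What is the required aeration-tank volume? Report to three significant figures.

V ≈ 743 m³

V·X = Y·Q·ΔS·θ_c gives V = 0.519 × 411 × (1960 − 8.13) × 5.30 / 2970 = 743.0 m³.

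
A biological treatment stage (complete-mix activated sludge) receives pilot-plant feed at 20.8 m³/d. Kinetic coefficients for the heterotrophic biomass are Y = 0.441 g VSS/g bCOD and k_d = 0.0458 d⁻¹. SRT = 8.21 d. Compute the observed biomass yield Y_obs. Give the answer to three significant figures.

Observed yield with endogenous decay: Y_obs = Y / (1 + k_d·θ_c) = 0.441 / (1 + 0.0458 × 8.21) = 0.441 / 1.376 = 0.3205 g VSS/g bCOD.

Y_obs ≈ 0.320 g VSS/g bCOD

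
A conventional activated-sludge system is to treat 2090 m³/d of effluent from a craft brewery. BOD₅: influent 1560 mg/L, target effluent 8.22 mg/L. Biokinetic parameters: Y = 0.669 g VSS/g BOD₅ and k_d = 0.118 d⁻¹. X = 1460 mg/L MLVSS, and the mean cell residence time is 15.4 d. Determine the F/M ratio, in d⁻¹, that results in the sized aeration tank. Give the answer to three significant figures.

From the SRT design equation V = Y Q (S₀−S) θ_c / [X (1 + k_d θ_c)] = 0.669 × 2090 × (1560 − 8.22) × 15.4 / [1460 × (1 + 0.118 × 15.4)] = 3.34×10^7 / 4113 = 8124 m³.
Food-to-microorganism ratio F/M = Q S₀ / (V X) = 2090 × 1560 / (8124 × 1460) = 0.2749 d⁻¹.

F/M ≈ 0.275 d⁻¹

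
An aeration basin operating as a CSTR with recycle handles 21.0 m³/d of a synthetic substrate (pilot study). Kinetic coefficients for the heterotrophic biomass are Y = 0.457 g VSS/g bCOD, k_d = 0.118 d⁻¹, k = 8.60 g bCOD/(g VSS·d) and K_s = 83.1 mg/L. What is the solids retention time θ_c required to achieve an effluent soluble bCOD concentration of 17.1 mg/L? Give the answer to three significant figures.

θ_c ≈ 1.81 d

Specific growth rate at S = 17.1 mg/L: μ = YkS/(K_s+S) = 0.457·8.60·17.1/(83.1+17.1) = 0.6707 d⁻¹.
1/θ_c = 0.6707 − 0.118 = 0.5527 d⁻¹, so θ_c = 1.809 d.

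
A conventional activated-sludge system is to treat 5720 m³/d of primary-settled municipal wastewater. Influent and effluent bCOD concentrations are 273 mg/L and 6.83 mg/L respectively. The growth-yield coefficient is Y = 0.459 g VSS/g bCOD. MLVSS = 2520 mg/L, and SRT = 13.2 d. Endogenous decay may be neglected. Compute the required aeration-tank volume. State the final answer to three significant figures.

V ≈ 3660 m³

With k_d = 0 the design equation reduces to V = Y Q (S₀−S) θ_c / X = 0.459 × 5720 × (273 − 6.83) × 13.2 / 2520 = 3661 m³.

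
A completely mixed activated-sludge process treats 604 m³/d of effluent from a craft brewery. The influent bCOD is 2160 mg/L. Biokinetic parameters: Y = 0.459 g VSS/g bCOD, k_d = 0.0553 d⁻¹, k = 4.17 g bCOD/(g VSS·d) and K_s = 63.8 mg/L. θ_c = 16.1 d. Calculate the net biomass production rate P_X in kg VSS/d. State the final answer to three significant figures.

P_X ≈ 316 kg VSS/d

Effluent substrate depends only on kinetics and SRT: S = K_s(1 + k_d θ_c) / [θ_c(Yk − k_d) − 1] = 63.8 × (1 + 0.0553 × 16.1) / [16.1 × (0.459 × 4.17 − 0.0553) − 1] = 120.6 / 28.93 = 4.169 mg/L.
Observed yield with endogenous decay: Y_obs = Y / (1 + k_d·θ_c) = 0.459 / (1 + 0.0553 × 16.1) = 0.459 / 1.890 = 0.2428 g VSS/g bCOD.
Substrate removed = Q·(S₀ − S) = 604 m³/d × (2160 − 4.17) g/m³ = 1.3×10^6 g/d = 1302 kg/d.
Biomass produced: P_X = Y_obs·Q·ΔS = 0.2428 × 1302 ≈ 316.2 kg VSS/d.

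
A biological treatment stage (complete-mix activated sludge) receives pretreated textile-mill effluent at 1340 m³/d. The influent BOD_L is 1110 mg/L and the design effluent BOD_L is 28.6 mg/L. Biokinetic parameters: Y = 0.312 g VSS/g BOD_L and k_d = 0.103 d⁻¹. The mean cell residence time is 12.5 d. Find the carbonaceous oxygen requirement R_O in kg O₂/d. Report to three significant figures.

R_O ≈ 1170 kg O₂/d

Correct the yield for decay: Y_obs = Y/(1 + k_d θ_c) = 0.312 / (1 + 0.103 × 12.5) = 0.312 / 2.287 = 0.1364.
ΔS = 1110 − 28.6 = 1081 mg/L, so the substrate removal rate is 1340 × 1081/1000 = 1449 kg BOD_L/d.
Biomass synthesised: P_X = Y_obs × 1449 = 197.6 kg VSS/d.
R_O = Q·ΔS − 1.42 P_X = 1449 − 280.7 = 1168 kg O₂/d.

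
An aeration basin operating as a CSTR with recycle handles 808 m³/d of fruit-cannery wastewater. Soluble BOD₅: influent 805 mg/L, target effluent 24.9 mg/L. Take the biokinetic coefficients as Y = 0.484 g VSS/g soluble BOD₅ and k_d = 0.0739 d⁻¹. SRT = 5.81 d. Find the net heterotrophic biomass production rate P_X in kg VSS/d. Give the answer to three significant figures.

The observed yield is Y_obs = Y/(1 + k_d·θ_c) = 0.484 / (1 + 0.0739 × 5.81) = 0.484 / 1.429 = 0.3386 g VSS per g soluble BOD₅ removed.
Mass of soluble BOD₅ removed per day: Q(S₀ − S) = 808 × 780.1 g/m³ = 630.3 kg/d.
So the net sludge growth is P_X = 0.3386 × 630.3 = 213.4 kg VSS/d.

P_X ≈ 213 kg VSS/d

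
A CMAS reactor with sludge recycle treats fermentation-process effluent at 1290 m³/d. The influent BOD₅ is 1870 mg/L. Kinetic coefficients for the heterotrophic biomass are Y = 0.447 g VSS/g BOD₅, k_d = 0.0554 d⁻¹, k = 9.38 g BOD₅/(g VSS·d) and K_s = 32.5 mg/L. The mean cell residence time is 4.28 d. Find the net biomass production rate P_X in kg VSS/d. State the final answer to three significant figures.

P_X ≈ 871 kg VSS/d

Effluent substrate depends only on kinetics and SRT: S = K_s(1 + k_d θ_c) / [θ_c(Yk − k_d) − 1] = 32.5 × (1 + 0.0554 × 4.28) / [4.28 × (0.447 × 9.38 − 0.0554) − 1] = 40.21 / 16.71 = 2.406 mg/L.
Correct the yield for decay: Y_obs = Y/(1 + k_d θ_c) = 0.447 / (1 + 0.0554 × 4.28) = 0.447 / 1.237 = 0.3613.
Q·(S₀ − S) = 1290 × (1870 − 2.41) × 10⁻³ = 2409 kg/d removed.
Biomass produced: P_X = Y_obs·Q·ΔS = 0.3613 × 2409 ≈ 870.5 kg VSS/d.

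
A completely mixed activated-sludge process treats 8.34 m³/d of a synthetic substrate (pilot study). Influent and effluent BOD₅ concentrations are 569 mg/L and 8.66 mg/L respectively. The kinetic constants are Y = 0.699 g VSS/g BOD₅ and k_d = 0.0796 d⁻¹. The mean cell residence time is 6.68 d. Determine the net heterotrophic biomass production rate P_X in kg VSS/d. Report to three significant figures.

Observed yield with endogenous decay: Y_obs = Y / (1 + k_d·θ_c) = 0.699 / (1 + 0.0796 × 6.68) = 0.699 / 1.532 = 0.4563 g VSS/g BOD₅.
Q·(S₀ − S) = 8.34 × (569 − 8.66) × 10⁻³ = 4.673 kg/d removed.
Net biomass production P_X = Y_obs × Q·(S₀ − S) = 0.4563 × 4.673 = 2.133 kg VSS/d.

P_X ≈ 2.13 kg VSS/d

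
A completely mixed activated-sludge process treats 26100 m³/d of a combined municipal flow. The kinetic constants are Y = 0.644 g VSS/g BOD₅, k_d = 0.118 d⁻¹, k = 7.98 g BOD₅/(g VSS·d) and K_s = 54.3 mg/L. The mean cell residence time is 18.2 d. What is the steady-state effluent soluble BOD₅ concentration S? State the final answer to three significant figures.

Effluent substrate depends only on kinetics and SRT: S = K_s(1 + k_d θ_c) / [θ_c(Yk − k_d) − 1] = 54.3 × (1 + 0.118 × 18.2) / [18.2 × (0.644 × 7.98 − 0.118) − 1] = 170.9 / 90.38 = 1.891 mg/L.

S ≈ 1.89 mg/L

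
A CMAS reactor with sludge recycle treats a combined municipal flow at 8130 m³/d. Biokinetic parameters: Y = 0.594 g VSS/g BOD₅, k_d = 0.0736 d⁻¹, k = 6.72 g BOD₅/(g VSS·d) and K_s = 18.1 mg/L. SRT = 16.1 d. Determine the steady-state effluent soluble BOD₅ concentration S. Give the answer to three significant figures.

S ≈ 0.637 mg/L

For a completely mixed reactor with recycle the Lawrence–McCarty relation gives S = K_s·(1 + k_d·θ_c) / [θ_c·(Y·k − k_d) − 1] = 18.1 × (1 + 0.0736 × 16.1) / [16.1 × (0.594 × 6.72 − 0.0736) − 1] = 39.55 / 62.08 = 0.6370 mg/L.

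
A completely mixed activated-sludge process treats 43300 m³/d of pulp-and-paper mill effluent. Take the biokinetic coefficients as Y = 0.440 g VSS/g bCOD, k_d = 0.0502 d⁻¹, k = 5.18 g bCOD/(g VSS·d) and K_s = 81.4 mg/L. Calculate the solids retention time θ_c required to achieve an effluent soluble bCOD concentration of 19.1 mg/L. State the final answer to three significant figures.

θ_c ≈ 2.61 d

At the target effluent, Y k S/(K_s+S) = 0.440×5.18×19.1/100.5 = 0.4332 d⁻¹.
θ_c = 1/(μ − k_d) = 1/(0.4332 − 0.0502) = 1/0.3830 = 2.611 d.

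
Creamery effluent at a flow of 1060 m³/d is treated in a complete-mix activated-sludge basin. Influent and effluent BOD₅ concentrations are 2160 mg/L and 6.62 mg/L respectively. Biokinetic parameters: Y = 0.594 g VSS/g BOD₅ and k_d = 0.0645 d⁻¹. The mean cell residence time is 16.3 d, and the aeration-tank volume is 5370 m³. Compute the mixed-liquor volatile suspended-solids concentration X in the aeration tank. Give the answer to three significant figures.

X ≈ 2010 mg/L

From V·X·(1 + k_d·θ_c) = Y·Q·(S₀ − S)·θ_c: X = 0.594 × 1060 × (2160 − 6.62) × 16.3 / [5370 × (1 + 0.0645 × 16.3)] = 2006 mg/L.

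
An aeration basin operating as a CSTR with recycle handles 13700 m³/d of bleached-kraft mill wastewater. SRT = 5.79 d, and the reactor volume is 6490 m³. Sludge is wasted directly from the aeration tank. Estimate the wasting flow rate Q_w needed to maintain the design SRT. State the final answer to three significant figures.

Q_w ≈ 1120 m³/d

Wasting from the aeration tank: Q_w = V / θ_c = 6490 / 5.79 = 1121 m³/d.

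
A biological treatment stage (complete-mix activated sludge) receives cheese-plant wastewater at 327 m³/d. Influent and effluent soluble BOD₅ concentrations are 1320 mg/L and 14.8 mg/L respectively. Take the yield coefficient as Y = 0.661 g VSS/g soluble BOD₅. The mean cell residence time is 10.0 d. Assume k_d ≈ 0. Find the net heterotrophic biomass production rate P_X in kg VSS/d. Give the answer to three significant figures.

P_X ≈ 282 kg VSS/d

With endogenous decay neglected, the observed yield equals the true yield: Y_obs = Y = 0.661 g VSS/g soluble BOD₅.
ΔS = 1320 − 14.8 = 1305 mg/L, so the substrate removal rate is 327 × 1305/1000 = 426.8 kg soluble BOD₅/d.
P_X = Y_obs · Q(S₀ − S) = 0.6610 × 426.8 = 282.1 kg VSS/d.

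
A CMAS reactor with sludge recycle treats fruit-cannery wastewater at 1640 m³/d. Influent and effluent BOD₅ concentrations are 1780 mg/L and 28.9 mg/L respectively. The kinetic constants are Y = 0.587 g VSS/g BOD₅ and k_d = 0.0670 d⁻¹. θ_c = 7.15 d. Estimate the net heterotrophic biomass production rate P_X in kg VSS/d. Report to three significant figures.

Correct the yield for decay: Y_obs = Y/(1 + k_d θ_c) = 0.587 / (1 + 0.0670 × 7.15) = 0.587 / 1.479 = 0.3969.
Mass of BOD₅ removed per day: Q(S₀ − S) = 1640 × 1751 g/m³ = 2872 kg/d.
Net biomass production P_X = Y_obs × Q·(S₀ − S) = 0.3969 × 2872 = 1140 kg VSS/d.

P_X ≈ 1140 kg VSS/d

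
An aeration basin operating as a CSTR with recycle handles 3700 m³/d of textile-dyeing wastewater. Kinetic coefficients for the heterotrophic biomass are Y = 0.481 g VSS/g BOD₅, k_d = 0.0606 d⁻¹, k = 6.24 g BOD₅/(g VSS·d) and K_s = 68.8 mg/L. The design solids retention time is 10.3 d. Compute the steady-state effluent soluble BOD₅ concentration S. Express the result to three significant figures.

Effluent substrate depends only on kinetics and SRT: S = K_s(1 + k_d θ_c) / [θ_c(Yk − k_d) − 1] = 68.8 × (1 + 0.0606 × 10.3) / [10.3 × (0.481 × 6.24 − 0.0606) − 1] = 111.7 / 29.29 = 3.815 mg/L.

S ≈ 3.81 mg/L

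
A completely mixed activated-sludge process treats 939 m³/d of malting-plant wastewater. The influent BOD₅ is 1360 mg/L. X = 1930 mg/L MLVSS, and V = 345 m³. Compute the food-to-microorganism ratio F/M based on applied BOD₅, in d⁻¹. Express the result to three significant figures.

F/M ≈ 1.92 d⁻¹

Food-to-microorganism ratio F/M = Q S₀ / (V X) = 939 × 1360 / (345.0 × 1930) = 1.918 d⁻¹.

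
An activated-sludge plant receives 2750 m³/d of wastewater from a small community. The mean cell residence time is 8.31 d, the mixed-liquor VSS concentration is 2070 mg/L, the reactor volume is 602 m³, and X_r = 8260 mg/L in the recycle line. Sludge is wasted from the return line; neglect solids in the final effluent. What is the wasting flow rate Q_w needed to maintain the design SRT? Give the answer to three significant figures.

Q_w ≈ 18.2 m³/d

θ_c = V·X/(Q_w·X_r) when wasting from the recycle, so Q_w = V·X/(θ_c·X_r) = 602.0 × 2070 / (8.31 × 8260) = 18.15 m³/d.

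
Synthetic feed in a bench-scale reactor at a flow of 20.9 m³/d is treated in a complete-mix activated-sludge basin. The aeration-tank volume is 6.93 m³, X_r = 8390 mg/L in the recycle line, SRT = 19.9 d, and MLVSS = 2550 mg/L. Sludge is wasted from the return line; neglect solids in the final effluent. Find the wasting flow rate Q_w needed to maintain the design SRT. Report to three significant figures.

Q_w ≈ 0.106 m³/d

Q_w = (V·X)/(θ_c X_r) = 6.930 × 2550 / (19.9 × 8390) = 0.1058 m³/d.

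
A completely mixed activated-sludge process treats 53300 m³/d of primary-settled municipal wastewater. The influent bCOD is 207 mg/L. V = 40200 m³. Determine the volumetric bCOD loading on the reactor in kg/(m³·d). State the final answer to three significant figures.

Volumetric loading L_v = Q·S₀ / V = 53300 × 207 g/m³ / 40200 m³ = 274.5 g/(m³·d) = 0.2745 kg bCOD/(m³·d).

L_v ≈ 0.274 kg bCOD/(m³·d)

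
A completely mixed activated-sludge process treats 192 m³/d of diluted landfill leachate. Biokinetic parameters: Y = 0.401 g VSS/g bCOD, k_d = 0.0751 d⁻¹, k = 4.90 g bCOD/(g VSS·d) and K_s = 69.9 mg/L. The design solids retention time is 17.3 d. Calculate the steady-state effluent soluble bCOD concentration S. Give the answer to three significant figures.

From the Monod/SRT balance for a CMAS, S = K_s·(1+k_d θ_c)/[θ_c·(Y k − k_d) − 1] = 69.9 × (1 + 0.0751 × 17.3) / [17.3 × (0.401 × 4.90 − 0.0751) − 1] = 160.7 / 31.69 = 5.071 mg/L.

S ≈ 5.07 mg/L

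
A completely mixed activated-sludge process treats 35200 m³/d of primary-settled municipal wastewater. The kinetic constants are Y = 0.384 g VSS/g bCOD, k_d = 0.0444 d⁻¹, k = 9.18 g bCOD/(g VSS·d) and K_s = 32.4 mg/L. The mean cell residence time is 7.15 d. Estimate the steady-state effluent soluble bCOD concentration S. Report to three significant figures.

S ≈ 1.79 mg/L

Effluent substrate depends only on kinetics and SRT: S = K_s(1 + k_d θ_c) / [θ_c(Yk − k_d) − 1] = 32.4 × (1 + 0.0444 × 7.15) / [7.15 × (0.384 × 9.18 − 0.0444) − 1] = 42.69 / 23.89 = 1.787 mg/L.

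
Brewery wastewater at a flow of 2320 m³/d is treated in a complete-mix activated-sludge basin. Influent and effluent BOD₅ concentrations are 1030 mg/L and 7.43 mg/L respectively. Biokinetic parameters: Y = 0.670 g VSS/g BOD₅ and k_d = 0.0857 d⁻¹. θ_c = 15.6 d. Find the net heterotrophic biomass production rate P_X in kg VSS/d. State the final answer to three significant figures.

Y_obs = Y / (1 + k_d θ_c) = 0.670 / (1 + 0.0857 × 15.6) = 0.670 / 2.337 = 0.2867.
ΔS = 1030 − 7.43 = 1023 mg/L, so the substrate removal rate is 2320 × 1023/1000 = 2372 kg BOD₅/d.
P_X = Y_obs · Q(S₀ − S) = 0.2867 × 2372 = 680.2 kg VSS/d.

P_X ≈ 680 kg VSS/d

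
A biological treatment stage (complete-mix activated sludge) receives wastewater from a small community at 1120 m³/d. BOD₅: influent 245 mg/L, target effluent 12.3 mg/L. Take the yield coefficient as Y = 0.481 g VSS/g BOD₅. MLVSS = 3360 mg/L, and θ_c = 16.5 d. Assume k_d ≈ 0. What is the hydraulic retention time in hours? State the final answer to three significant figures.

Biomass mass balance (decay neglected): V·X = Y·Q·(S₀ − S)·θ_c, so V = 0.481 × 1120 × (245 − 12.3) × 16.5 / 3360 = 615.6 m³.
Hydraulic retention time τ = V/Q = 615.6 / 1120 = 0.5496 d = 13.19 h.

τ ≈ 13.2 h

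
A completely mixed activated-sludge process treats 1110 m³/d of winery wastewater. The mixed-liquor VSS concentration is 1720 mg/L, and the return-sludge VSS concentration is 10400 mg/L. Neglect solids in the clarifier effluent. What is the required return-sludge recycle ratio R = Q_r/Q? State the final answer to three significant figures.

R ≈ 0.198

Mass balance around the secondary clarifier (neglecting effluent solids): R = X / (X_r − X) = 1720 / (10400 − 1720) = 0.1982.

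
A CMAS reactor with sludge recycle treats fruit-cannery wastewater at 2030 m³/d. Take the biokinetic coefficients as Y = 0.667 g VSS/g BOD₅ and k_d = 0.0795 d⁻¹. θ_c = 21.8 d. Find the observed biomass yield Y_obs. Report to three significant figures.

Y_obs ≈ 0.244 g VSS/g BOD₅

Y_obs = Y / (1 + k_d θ_c) = 0.667 / (1 + 0.0795 × 21.8) = 0.667 / 2.733 = 0.2440.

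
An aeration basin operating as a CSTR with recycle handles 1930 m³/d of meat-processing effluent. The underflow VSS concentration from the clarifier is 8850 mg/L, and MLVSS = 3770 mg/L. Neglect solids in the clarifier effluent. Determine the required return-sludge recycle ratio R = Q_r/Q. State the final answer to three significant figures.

R = Q_r/Q = X/(X_r − X) = 3770 / (8850 − 3770) = 0.7421.

R ≈ 0.742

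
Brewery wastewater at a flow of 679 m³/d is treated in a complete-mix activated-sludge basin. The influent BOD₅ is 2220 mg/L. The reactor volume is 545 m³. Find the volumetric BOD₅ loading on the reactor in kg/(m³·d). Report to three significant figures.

Applied BOD₅ load per unit volume = Q·S₀/V = (679 × 2220/1000)/545.0 = 2.766 kg BOD₅·m⁻³·d⁻¹.

L_v ≈ 2.77 kg BOD₅/(m³·d)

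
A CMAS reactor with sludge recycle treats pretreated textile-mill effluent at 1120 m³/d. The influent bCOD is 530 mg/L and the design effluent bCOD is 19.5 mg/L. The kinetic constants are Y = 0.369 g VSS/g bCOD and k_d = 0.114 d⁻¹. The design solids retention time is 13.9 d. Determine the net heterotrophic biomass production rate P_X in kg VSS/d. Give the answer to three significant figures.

The observed yield is Y_obs = Y/(1 + k_d·θ_c) = 0.369 / (1 + 0.114 × 13.9) = 0.369 / 2.585 = 0.1428 g VSS per g bCOD removed.
ΔS = 530 − 19.5 = 510.5 mg/L, so the substrate removal rate is 1120 × 510.5/1000 = 571.8 kg bCOD/d.
Net biomass production P_X = Y_obs × Q·(S₀ − S) = 0.1428 × 571.8 = 81.63 kg VSS/d.

P_X ≈ 81.6 kg VSS/d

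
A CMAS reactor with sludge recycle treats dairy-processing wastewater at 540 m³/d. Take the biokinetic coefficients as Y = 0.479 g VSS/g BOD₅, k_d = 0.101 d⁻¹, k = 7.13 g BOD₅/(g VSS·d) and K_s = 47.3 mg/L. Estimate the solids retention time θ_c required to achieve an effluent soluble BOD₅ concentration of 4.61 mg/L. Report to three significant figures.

From 1/θ_c = Y·k·S/(K_s + S) − k_d: Y·k·S/(K_s+S) = 0.479 × 7.13 × 4.61 / (47.3 + 4.61) = 0.3033 d⁻¹.
Then 1/θ_c = μ − k_d = 0.3033 − 0.101 = 0.2023 d⁻¹, giving θ_c = 4.943 d.

θ_c ≈ 4.94 d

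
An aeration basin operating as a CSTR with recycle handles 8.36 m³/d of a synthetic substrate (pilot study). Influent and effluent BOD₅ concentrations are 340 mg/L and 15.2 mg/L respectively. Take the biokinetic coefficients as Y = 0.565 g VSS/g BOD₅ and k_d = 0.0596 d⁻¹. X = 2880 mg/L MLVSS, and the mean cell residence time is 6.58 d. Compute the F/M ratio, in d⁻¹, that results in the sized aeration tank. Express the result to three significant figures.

F/M ≈ 0.392 d⁻¹

Rearranging the biomass balance for a CMAS with decay, V = Y·Q·ΔS·θ_c / [X·(1+k_d θ_c)] = 0.565 × 8.36 × (340 − 15.2) × 6.58 / [2880 × (1 + 0.0596 × 6.58)] = 1.01×10^4 / 4009 = 2.518 m³.
F/M = Q·S₀ / (V·X) = 8.36 × 340 / (2.518 × 2880) = 0.3920 g BOD₅·(g VSS·d)⁻¹.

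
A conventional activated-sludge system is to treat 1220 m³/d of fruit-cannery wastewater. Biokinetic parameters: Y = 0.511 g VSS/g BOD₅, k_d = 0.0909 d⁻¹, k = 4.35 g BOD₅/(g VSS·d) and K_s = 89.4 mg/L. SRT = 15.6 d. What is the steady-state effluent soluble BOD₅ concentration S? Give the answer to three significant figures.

Effluent substrate depends only on kinetics and SRT: S = K_s(1 + k_d θ_c) / [θ_c(Yk − k_d) − 1] = 89.4 × (1 + 0.0909 × 15.6) / [15.6 × (0.511 × 4.35 − 0.0909) − 1] = 216.2 / 32.26 = 6.701 mg/L.

S ≈ 6.70 mg/L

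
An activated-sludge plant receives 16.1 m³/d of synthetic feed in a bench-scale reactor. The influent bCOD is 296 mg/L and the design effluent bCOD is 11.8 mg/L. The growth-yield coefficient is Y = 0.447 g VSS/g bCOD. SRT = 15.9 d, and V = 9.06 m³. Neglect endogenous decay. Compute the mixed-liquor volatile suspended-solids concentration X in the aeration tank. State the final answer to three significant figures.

X = Y·Q·ΔS·θ_c / V = 0.447 × 16.1 × (296 − 11.8) × 15.9 / 9.06 = 3589 mg/L.

X ≈ 3590 mg/L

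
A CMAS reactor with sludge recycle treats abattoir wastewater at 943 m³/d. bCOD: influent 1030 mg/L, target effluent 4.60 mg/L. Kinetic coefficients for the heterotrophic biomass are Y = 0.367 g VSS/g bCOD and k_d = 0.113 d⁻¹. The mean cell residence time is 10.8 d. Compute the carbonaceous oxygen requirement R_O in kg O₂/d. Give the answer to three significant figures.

R_O ≈ 740 kg O₂/d

Y_obs = Y / (1 + k_d θ_c) = 0.367 / (1 + 0.113 × 10.8) = 0.367 / 2.220 = 0.1653.
Q·(S₀ − S) = 943 × (1030 − 4.60) × 10⁻³ = 967.0 kg/d removed.
Net sludge production P_X = 0.1653 × 967.0 = 159.8 kg VSS/d.
R_O = Q·(S₀ − S) − 1.42·P_X = 967.0 − 1.42 × 159.8 = 740.0 kg O₂/d.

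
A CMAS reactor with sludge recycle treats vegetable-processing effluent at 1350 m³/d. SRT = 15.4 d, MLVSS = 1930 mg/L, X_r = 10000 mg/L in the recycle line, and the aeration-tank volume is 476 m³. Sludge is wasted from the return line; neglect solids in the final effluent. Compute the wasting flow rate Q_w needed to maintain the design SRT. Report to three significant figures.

θ_c = V·X/(Q_w·X_r) when wasting from the recycle, so Q_w = V·X/(θ_c·X_r) = 476.0 × 1930 / (15.4 × 10000) = 5.965 m³/d.

Q_w ≈ 5.97 m³/d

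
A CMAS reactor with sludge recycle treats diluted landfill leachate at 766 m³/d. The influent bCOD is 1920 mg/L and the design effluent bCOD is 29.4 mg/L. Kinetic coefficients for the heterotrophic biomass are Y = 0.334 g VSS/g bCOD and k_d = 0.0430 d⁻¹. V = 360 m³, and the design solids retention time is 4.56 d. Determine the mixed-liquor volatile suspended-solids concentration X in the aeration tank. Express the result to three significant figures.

X ≈ 5120 mg/L

X = Y·Q·ΔS·θ_c / [V·(1 + k_d θ_c)] = 0.334 × 766 × (1920 − 29.4) × 4.56 / [360 × (1 + 0.0430 × 4.56)] = 5122 mg/L.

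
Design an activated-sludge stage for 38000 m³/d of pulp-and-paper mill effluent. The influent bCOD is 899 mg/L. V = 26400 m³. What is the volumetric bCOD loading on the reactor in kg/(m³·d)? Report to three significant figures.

Applied bCOD load per unit volume = Q·S₀/V = (38000 × 899/1000)/26400 = 1.294 kg bCOD·m⁻³·d⁻¹.

L_v ≈ 1.29 kg bCOD/(m³·d)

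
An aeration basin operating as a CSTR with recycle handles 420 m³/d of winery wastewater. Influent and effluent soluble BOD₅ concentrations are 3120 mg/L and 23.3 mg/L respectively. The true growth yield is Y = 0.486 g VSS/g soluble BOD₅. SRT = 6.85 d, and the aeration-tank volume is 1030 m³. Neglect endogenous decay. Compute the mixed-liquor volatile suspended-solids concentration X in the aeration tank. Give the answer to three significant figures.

X ≈ 4200 mg/L

Without decay, X = Y Q (S₀−S) θ_c / V = 0.486 × 420 × (3120 − 23.3) × 6.85 / 1030 = 4204 mg/L.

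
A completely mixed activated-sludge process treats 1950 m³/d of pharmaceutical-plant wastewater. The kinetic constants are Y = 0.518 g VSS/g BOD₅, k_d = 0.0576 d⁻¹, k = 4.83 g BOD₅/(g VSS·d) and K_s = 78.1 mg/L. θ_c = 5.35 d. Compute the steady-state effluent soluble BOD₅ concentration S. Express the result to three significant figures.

S ≈ 8.46 mg/L

For a completely mixed reactor with recycle the Lawrence–McCarty relation gives S = K_s·(1 + k_d·θ_c) / [θ_c·(Y·k − k_d) − 1] = 78.1 × (1 + 0.0576 × 5.35) / [5.35 × (0.518 × 4.83 − 0.0576) − 1] = 102.2 / 12.08 = 8.460 mg/L.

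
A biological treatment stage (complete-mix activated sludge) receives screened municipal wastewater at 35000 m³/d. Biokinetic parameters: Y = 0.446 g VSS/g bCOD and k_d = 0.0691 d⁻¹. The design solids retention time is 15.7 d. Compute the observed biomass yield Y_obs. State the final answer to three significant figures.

The observed yield is Y_obs = Y/(1 + k_d·θ_c) = 0.446 / (1 + 0.0691 × 15.7) = 0.446 / 2.085 = 0.2139 g VSS per g bCOD removed.

Y_obs ≈ 0.214 g VSS/g bCOD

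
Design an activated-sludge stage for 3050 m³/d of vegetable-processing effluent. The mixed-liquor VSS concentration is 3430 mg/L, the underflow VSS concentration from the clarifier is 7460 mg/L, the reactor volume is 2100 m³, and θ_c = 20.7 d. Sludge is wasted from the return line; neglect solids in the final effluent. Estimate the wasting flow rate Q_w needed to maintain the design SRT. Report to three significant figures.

Wasting from the return line (neglecting effluent solids): Q_w = V·X / (θ_c·X_r) = 2100 × 3430 / (20.7 × 7460) = 46.64 m³/d.

Q_w ≈ 46.6 m³/d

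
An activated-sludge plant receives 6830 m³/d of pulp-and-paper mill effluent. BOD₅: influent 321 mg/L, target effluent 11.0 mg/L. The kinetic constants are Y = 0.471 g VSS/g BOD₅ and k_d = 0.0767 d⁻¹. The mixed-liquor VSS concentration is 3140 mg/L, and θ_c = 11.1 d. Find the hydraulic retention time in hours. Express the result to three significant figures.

From the SRT design equation V = Y Q (S₀−S) θ_c / [X (1 + k_d θ_c)] = 0.471 × 6830 × (321 − 11.0) × 11.1 / [3140 × (1 + 0.0767 × 11.1)] = 1.11×10^7 / 5813 = 1904 m³.
HRT = V/Q = 1904 m³ / 6830 m³·d⁻¹ = 0.2788 d × 24 = 6.691 h.

τ ≈ 6.69 h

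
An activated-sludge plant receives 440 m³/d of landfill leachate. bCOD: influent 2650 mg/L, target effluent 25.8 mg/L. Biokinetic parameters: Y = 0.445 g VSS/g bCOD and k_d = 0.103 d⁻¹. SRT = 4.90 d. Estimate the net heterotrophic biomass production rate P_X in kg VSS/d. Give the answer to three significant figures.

P_X ≈ 341 kg VSS/d

Correct the yield for decay: Y_obs = Y/(1 + k_d θ_c) = 0.445 / (1 + 0.103 × 4.90) = 0.445 / 1.505 = 0.2957.
Mass of bCOD removed per day: Q(S₀ − S) = 440 × 2624 g/m³ = 1155 kg/d.
P_X = Y_obs · Q(S₀ − S) = 0.2957 × 1155 = 341.5 kg VSS/d.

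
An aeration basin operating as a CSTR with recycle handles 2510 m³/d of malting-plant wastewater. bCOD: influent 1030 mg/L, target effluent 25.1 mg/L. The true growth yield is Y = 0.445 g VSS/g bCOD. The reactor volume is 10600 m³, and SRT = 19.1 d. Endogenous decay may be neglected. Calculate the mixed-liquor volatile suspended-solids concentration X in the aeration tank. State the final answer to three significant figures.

Without decay, X = Y Q (S₀−S) θ_c / V = 0.445 × 2510 × (1030 − 25.1) × 19.1 / 10600 = 2022 mg/L.

X ≈ 2020 mg/L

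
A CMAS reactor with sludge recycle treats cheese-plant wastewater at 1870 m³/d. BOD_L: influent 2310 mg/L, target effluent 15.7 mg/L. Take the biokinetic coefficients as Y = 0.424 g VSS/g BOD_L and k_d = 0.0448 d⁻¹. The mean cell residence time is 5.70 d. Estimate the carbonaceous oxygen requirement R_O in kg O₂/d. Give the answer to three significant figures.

R_O ≈ 2230 kg O₂/d

Correct the yield for decay: Y_obs = Y/(1 + k_d θ_c) = 0.424 / (1 + 0.0448 × 5.70) = 0.424 / 1.255 = 0.3378.
ΔS = 2310 − 15.7 = 2294 mg/L, so the substrate removal rate is 1870 × 2294/1000 = 4290 kg BOD_L/d.
Net sludge production P_X = 0.3378 × 4290 = 1449 kg VSS/d.
R_O = Q·(S₀ − S) − 1.42·P_X = 4290 − 1.42 × 1449 = 2233 kg O₂/d.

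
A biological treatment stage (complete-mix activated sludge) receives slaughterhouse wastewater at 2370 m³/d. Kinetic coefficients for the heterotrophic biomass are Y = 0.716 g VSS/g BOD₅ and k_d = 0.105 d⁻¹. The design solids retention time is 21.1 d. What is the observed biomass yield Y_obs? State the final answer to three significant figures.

Y_obs ≈ 0.223 g VSS/g BOD₅

Observed yield with endogenous decay: Y_obs = Y / (1 + k_d·θ_c) = 0.716 / (1 + 0.105 × 21.1) = 0.716 / 3.216 = 0.2227 g VSS/g BOD₅.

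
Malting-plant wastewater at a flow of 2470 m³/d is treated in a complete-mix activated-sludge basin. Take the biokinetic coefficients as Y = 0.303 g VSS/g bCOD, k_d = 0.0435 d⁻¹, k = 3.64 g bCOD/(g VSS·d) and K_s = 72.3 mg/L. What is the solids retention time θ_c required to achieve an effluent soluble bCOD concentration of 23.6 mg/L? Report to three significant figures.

θ_c ≈ 4.39 d

From 1/θ_c = Y·k·S/(K_s + S) − k_d: Y·k·S/(K_s+S) = 0.303 × 3.64 × 23.6 / (72.3 + 23.6) = 0.2714 d⁻¹.
1/θ_c = 0.2714 − 0.0435 = 0.2279 d⁻¹, so θ_c = 4.388 d.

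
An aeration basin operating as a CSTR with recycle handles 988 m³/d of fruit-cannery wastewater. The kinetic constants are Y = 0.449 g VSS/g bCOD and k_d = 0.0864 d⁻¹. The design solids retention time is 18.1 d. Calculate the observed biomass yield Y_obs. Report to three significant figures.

Observed yield with endogenous decay: Y_obs = Y / (1 + k_d·θ_c) = 0.449 / (1 + 0.0864 × 18.1) = 0.449 / 2.564 = 0.1751 g VSS/g bCOD.

Y_obs ≈ 0.175 g VSS/g bCOD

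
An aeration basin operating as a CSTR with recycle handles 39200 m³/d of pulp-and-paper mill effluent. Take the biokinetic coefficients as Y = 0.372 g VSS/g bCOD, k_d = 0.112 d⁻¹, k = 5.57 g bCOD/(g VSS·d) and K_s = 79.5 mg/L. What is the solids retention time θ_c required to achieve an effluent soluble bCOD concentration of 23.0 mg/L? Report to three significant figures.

From 1/θ_c = Y·k·S/(K_s + S) − k_d: Y·k·S/(K_s+S) = 0.372 × 5.57 × 23.0 / (79.5 + 23.0) = 0.4649 d⁻¹.
Then 1/θ_c = μ − k_d = 0.4649 − 0.112 = 0.3529 d⁻¹, giving θ_c = 2.833 d.

θ_c ≈ 2.83 d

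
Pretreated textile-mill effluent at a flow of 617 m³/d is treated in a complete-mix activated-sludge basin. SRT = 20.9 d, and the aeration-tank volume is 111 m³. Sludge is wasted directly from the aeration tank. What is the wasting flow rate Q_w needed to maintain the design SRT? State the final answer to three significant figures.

For wasting at MLVSS concentration, Q_w = V/θ_c = 111.0/20.9 = 5.311 m³/d.

Q_w ≈ 5.31 m³/d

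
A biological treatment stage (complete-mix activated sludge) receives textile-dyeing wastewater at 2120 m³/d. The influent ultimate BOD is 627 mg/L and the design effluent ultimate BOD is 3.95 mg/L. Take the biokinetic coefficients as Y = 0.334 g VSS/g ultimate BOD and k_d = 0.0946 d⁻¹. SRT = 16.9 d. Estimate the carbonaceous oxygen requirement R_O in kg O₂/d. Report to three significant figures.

R_O ≈ 1080 kg O₂/d

The observed yield is Y_obs = Y/(1 + k_d·θ_c) = 0.334 / (1 + 0.0946 × 16.9) = 0.334 / 2.599 = 0.1285 g VSS per g ultimate BOD removed.
ΔS = 627 − 3.95 = 623.0 mg/L, so the substrate removal rate is 2120 × 623.0/1000 = 1321 kg ultimate BOD/d.
P_X = Y_obs·Q·(S₀ − S) = 0.1285 × 1321 = 169.8 kg VSS/d.
Carbonaceous O₂ demand = substrate oxidised − cell-mass equivalent = 1321 − 1.42 × 169.8 = 1080 kg O₂/d.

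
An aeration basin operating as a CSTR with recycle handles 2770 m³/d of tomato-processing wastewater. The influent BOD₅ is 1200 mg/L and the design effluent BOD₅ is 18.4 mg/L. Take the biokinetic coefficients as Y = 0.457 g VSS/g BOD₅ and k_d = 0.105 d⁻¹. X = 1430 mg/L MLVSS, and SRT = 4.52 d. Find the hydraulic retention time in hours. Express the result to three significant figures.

τ ≈ 27.8 h

Rearranging the biomass balance for a CMAS with decay, V = Y·Q·ΔS·θ_c / [X·(1+k_d θ_c)] = 0.457 × 2770 × (1200 − 18.4) × 4.52 / [1430 × (1 + 0.105 × 4.52)] = 6.76×10^6 / 2109 = 3206 m³.
τ = V/Q = 3206/2770 = 1.157 d, or 27.78 h.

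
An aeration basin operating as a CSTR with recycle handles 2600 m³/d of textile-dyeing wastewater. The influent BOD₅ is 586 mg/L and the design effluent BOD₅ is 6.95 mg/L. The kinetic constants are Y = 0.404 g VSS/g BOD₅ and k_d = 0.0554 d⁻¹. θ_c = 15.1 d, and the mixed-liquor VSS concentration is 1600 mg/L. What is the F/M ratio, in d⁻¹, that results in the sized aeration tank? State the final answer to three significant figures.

F/M ≈ 0.305 d⁻¹

Steady-state biomass mass balance: V·X·(1 + k_d·θ_c) = Y·Q·(S₀ − S)·θ_c, so V = 0.404 × 2600 × (586 − 6.95) × 15.1 / [1600 × (1 + 0.0554 × 15.1)] = 9.18×10^6 / 2938 = 3126 m³.
F/M = applied load / biomass = Q·S₀/(V·X) = 2600 × 586 / (3126 × 1600) = 0.3047 d⁻¹.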